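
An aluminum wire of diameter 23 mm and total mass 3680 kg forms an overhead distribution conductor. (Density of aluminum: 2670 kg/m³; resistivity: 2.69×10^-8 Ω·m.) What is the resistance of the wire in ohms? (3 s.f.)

0.215 Ω

A = π(d/2)² = π(1.1500e-02 m)² = 4.1548e-04 m²
L = m/(density·A) = 3680/(2670×4.1548e-04) = 3317 m
R = ρL/A = (2.69×10^-8)(3317)/(4.1548e-04) = 0.215 Ω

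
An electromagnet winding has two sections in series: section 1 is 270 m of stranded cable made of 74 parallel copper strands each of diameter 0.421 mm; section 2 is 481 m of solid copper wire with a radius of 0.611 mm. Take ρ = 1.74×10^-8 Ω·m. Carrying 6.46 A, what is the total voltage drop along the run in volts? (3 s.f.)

49.0 V

Section 1: A_strand = π(2.1050e-04)² = 1.392e-07 m²; R₁ = ρL/(N·A_s) = (1.74×10^-8)(270)/(74×1.392e-07) = 0.4561 Ω
Section 2: A = πr² = π(6.1100e-04 m)² = 1.173e-06 m²
R₂ = (1.74×10^-8)(481)/(1.173e-06) = 7.136 Ω
R = R₁ + R₂ = 7.592 Ω
V = IR = 6.46 × 7.592 = 49.0 V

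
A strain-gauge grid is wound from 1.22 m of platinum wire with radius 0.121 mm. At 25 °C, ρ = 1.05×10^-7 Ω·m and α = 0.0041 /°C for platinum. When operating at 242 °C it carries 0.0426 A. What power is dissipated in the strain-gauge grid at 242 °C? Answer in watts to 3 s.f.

0.00955 W

A = πr² = π(1.2100e-04 m)² = 4.600e-08 m²
R₍25₎ = ρL/A = (1.05×10^-7)(1.22)/(4.600e-08) = 2.785 Ω
R₍242₎ = R₍25₎(1 + αΔT) = 2.785 × (1 + 0.0041×217) = 5.263 Ω
P = I²R = (0.0426)² × 5.263 = 0.00955 W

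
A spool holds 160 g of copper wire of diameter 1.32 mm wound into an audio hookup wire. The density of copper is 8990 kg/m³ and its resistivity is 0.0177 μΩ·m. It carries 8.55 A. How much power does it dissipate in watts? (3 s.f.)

ρ = 0.0177 μΩ·m = 1.77×10^-8 Ω·m
A = π(d/2)² = π(6.6000e-04 m)² = 1.3685e-06 m²
L = m/(density·A) = 0.16/(8990×1.3685e-06) = 13.01 m
R = ρL/A = (1.77×10^-8)(13.01)/(1.3685e-06) = 0.1682 Ω
P = I²R = (8.55)² × 0.1682 = 12.3 W

12.3 W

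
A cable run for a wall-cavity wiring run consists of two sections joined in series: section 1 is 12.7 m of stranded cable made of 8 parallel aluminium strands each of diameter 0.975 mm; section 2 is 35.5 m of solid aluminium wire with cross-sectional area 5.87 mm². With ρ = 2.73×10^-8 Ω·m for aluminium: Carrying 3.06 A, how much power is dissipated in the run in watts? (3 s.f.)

Section 1: A_strand = π(4.8750e-04)² = 7.466e-07 m²; R₁ = ρL/(N·A_s) = (2.73×10^-8)(12.7)/(8×7.466e-07) = 0.05805 Ω
Section 2: A = 5.87 mm² = 5.870e-06 m²
R₂ = (2.73×10^-8)(35.5)/(5.870e-06) = 0.1651 Ω
R = R₁ + R₂ = 0.2231 Ω
P = I²R = (3.06)² × 0.2231 = 2.09 W

2.09 W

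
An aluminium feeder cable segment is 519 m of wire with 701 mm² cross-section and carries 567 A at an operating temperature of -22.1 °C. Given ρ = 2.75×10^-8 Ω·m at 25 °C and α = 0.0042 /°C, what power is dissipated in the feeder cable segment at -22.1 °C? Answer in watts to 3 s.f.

A = 701 mm² = 7.010e-04 m²
R₍25₎ = ρL/A = (2.75×10^-8)(519)/(7.010e-04) = 0.02036 Ω
R₍-22.1₎ = R₍25₎(1 + αΔT) = 0.02036 × (1 + 0.0042×-47.1) = 0.01633 Ω
P = I²R = (567)² × 0.01633 = 5250 W

5250 W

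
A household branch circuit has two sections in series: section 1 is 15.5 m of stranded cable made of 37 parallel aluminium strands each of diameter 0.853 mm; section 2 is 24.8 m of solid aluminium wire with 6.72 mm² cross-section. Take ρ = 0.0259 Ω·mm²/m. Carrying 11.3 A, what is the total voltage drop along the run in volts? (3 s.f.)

ρ = 0.0259 Ω·mm²/m = 2.59×10^-8 Ω·m
Section 1: A_strand = π(4.2650e-04)² = 5.715e-07 m²; R₁ = ρL/(N·A_s) = (2.59×10^-8)(15.5)/(37×5.715e-07) = 0.01899 Ω
Section 2: A = 6.72 mm² = 6.720e-06 m²
R₂ = (2.59×10^-8)(24.8)/(6.720e-06) = 0.09558 Ω
R = R₁ + R₂ = 0.1146 Ω
V = IR = 11.3 × 0.1146 = 1.29 V

1.29 V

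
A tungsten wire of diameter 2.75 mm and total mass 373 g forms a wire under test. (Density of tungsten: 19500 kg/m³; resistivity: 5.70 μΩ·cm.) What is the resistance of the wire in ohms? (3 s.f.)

ρ = 5.70 μΩ·cm = 5.70×10^-8 Ω·m
A = π(d/2)² = π(1.3750e-03 m)² = 5.9396e-06 m²
L = m/(density·A) = 0.373/(19500×5.9396e-06) = 3.22 m
R = ρL/A = (5.70×10^-8)(3.22)/(5.9396e-06) = 0.0309 Ω

0.0309 Ω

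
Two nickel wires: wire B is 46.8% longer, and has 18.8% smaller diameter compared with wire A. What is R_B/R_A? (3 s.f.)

R ∝ L/d², so R_B/R_A = (1 + 46.8/100) × (1 − 18.8/100)⁻²
= 1.468 × 1.517 = 2.23

2.23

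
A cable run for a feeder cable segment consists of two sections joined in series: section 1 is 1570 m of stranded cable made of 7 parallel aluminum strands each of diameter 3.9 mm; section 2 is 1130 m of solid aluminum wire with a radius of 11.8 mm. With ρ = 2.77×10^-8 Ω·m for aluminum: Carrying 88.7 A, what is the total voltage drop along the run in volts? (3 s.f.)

Section 1: A_strand = π(1.9500e-03)² = 1.195e-05 m²; R₁ = ρL/(N·A_s) = (2.77×10^-8)(1570)/(7×1.195e-05) = 0.5201 Ω
Section 2: A = πr² = π(1.1800e-02 m)² = 4.374e-04 m²
R₂ = (2.77×10^-8)(1130)/(4.374e-04) = 0.07156 Ω
R = R₁ + R₂ = 0.5916 Ω
V = IR = 88.7 × 0.5916 = 52.5 V

52.5 V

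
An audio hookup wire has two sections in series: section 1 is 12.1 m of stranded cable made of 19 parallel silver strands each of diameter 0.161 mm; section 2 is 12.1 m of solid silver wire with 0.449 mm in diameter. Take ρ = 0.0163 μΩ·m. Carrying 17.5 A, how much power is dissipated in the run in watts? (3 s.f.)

538 W

ρ = 0.0163 μΩ·m = 1.63×10^-8 Ω·m
Section 1: A_strand = π(8.0500e-05)² = 2.036e-08 m²; R₁ = ρL/(N·A_s) = (1.63×10^-8)(12.1)/(19×2.036e-08) = 0.5099 Ω
Section 2: A = π(d/2)² = π(2.2450e-04 m)² = 1.583e-07 m²
R₂ = (1.63×10^-8)(12.1)/(1.583e-07) = 1.246 Ω
R = R₁ + R₂ = 1.756 Ω
P = I²R = (17.5)² × 1.756 = 538 W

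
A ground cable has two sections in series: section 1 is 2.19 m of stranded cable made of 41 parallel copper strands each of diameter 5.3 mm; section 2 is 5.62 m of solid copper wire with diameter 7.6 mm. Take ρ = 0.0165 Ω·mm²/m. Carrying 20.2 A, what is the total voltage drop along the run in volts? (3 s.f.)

ρ = 0.0165 Ω·mm²/m = 1.65×10^-8 Ω·m
Section 1: A_strand = π(2.6500e-03)² = 2.206e-05 m²; R₁ = ρL/(N·A_s) = (1.65×10^-8)(2.19)/(41×2.206e-05) = 3.995×10^-5 Ω
Section 2: A = π(d/2)² = π(3.8000e-03 m)² = 4.536e-05 m²
R₂ = (1.65×10^-8)(5.62)/(4.536e-05) = 0.002044 Ω
R = R₁ + R₂ = 0.002084 Ω
V = IR = 20.2 × 0.002084 = 0.0421 V

0.0421 V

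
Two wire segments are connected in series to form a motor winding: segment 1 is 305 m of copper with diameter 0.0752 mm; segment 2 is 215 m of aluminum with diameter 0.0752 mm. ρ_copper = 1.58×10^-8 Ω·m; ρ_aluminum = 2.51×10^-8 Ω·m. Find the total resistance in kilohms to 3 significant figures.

2.30 kΩ

Segment 1: A = π(d/2)² = π(3.7600e-05 m)² = 4.441e-09 m²
R₁ = ρL/A = (1.58×10^-8)(305)/(4.441e-09) = 1085 Ω
R₂ = (2.51×10^-8)(215)/(4.441e-09) = 1215 Ω
R = R₁ + R₂ = 2.30 kΩ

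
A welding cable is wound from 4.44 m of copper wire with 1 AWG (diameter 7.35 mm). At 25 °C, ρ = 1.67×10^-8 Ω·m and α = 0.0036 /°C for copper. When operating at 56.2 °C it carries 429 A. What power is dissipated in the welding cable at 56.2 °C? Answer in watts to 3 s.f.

A = π(7.35/2 mm)² = π(3.6750e-03 m)² = 4.243e-05 m²
R₍25₎ = ρL/A = (1.67×10^-8)(4.44)/(4.243e-05) = 0.001748 Ω
R₍56.2₎ = R₍25₎(1 + αΔT) = 0.001748 × (1 + 0.0036×31.2) = 0.001944 Ω
P = I²R = (429)² × 0.001944 = 358 W

358 W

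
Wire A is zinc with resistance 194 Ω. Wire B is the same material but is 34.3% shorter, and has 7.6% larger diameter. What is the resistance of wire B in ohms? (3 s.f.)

110 Ω

R ∝ L/d², so R_B/R_A = (1 − 34.3/100) × (1 + 7.6/100)⁻²
= 0.657 × 0.8637 = 0.5675
R_B = 0.5675 × 194 = 110 Ω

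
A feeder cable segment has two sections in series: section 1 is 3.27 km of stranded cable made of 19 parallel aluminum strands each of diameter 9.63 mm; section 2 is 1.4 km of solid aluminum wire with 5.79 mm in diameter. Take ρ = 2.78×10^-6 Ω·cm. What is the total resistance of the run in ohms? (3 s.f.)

1.54 Ω

ρ = 2.78×10^-6 Ω·cm = 2.78×10^-8 Ω·m
Section 1: A_strand = π(4.8150e-03)² = 7.284e-05 m²; R₁ = ρL/(N·A_s) = (2.78×10^-8)(3270)/(19×7.284e-05) = 0.06569 Ω
Section 2: A = π(d/2)² = π(2.8950e-03 m)² = 2.633e-05 m²
R₂ = (2.78×10^-8)(1400)/(2.633e-05) = 1.478 Ω
R = R₁ + R₂ = 1.54 Ω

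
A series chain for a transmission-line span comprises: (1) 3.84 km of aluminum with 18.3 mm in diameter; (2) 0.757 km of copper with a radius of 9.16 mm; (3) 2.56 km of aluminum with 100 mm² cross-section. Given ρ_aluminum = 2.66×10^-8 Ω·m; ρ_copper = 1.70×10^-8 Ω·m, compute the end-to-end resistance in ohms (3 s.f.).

Seg 1: A = π(d/2)² = π(9.1500e-03 m)² = 2.630e-04 m²
R_1 = (2.66×10^-8)(3840)/(2.630e-04) = 0.3883 Ω
Seg 2: A = πr² = π(9.1600e-03 m)² = 2.636e-04 m²
R_2 = (1.70×10^-8)(757)/(2.636e-04) = 0.04882 Ω
Seg 3: A = 100 mm² = 1.000e-04 m²
R_3 = (2.66×10^-8)(2560)/(1.000e-04) = 0.681 Ω
R_total = R_1 + R_2 + R_3 = 1.12 Ω

1.12 Ω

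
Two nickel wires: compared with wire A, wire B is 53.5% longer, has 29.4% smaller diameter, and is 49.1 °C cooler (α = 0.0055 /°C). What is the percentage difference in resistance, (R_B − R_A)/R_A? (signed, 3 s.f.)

R ∝ ρL/d² with ρ ∝ (1+αΔT), so R_B/R_A = (1 + 53.5/100) × (1 − 29.4/100)⁻² × (1 − 0.0055×49.1)
= 1.535 × 2.006 × 0.7299 = 2.248
(R_B − R_A)/R_A = 2.248 − 1 = 125%

125%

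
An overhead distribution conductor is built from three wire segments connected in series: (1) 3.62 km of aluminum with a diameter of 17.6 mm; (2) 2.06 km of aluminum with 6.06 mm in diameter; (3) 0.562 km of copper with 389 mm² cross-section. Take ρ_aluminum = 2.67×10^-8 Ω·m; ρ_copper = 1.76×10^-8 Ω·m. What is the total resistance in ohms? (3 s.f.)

2.33 Ω

Seg 1: A = π(d/2)² = π(8.8000e-03 m)² = 2.433e-04 m²
R_1 = (2.67×10^-8)(3620)/(2.433e-04) = 0.3973 Ω
Seg 2: A = π(d/2)² = π(3.0300e-03 m)² = 2.884e-05 m²
R_2 = (2.67×10^-8)(2060)/(2.884e-05) = 1.907 Ω
Seg 3: A = 389 mm² = 3.890e-04 m²
R_3 = (1.76×10^-8)(562)/(3.890e-04) = 0.02543 Ω
R_total = R_1 + R_2 + R_3 = 2.33 Ω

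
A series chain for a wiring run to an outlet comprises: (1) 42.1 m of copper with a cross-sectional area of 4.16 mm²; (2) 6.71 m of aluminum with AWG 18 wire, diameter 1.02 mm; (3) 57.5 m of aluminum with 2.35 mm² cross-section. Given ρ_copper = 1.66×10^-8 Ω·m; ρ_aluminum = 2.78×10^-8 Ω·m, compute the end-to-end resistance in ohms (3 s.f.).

Seg 1: A = 4.16 mm² = 4.160e-06 m²
R_1 = (1.66×10^-8)(42.1)/(4.160e-06) = 0.168 Ω
Seg 2: A = π(1.02/2 mm)² = π(5.1000e-04 m)² = 8.171e-07 m²
R_2 = (2.78×10^-8)(6.71)/(8.171e-07) = 0.2283 Ω
Seg 3: A = 2.35 mm² = 2.350e-06 m²
R_3 = (2.78×10^-8)(57.5)/(2.350e-06) = 0.6802 Ω
R_total = R_1 + R_2 + R_3 = 1.08 Ω

1.08 Ω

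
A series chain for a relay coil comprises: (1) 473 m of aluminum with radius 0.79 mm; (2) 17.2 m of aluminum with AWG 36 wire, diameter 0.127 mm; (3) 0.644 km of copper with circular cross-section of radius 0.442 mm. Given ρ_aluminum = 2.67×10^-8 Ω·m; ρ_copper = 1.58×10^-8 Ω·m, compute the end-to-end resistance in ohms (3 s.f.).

59.3 Ω

Seg 1: A = πr² = π(7.9000e-04 m)² = 1.961e-06 m²
R_1 = (2.67×10^-8)(473)/(1.961e-06) = 6.441 Ω
Seg 2: A = π(0.127/2 mm)² = π(6.3500e-05 m)² = 1.267e-08 m²
R_2 = (2.67×10^-8)(17.2)/(1.267e-08) = 36.25 Ω
Seg 3: A = πr² = π(4.4200e-04 m)² = 6.138e-07 m²
R_3 = (1.58×10^-8)(644)/(6.138e-07) = 16.58 Ω
R_total = R_1 + R_2 + R_3 = 59.3 Ω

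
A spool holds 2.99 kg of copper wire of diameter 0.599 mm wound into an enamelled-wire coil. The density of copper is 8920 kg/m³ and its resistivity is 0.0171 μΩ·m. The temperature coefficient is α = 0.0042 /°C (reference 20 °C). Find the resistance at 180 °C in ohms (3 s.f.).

ρ = 0.0171 μΩ·m = 1.71×10^-8 Ω·m
A = π(d/2)² = π(2.9950e-04 m)² = 2.8180e-07 m²
L = m/(density·A) = 2.99/(8920×2.8180e-07) = 1189 m
R = ρL/A = (1.71×10^-8)(1189)/(2.8180e-07) = 72.18 Ω
R(180 °C) = 72.18 × (1 + 0.0042×160) = 121 Ω

121 Ω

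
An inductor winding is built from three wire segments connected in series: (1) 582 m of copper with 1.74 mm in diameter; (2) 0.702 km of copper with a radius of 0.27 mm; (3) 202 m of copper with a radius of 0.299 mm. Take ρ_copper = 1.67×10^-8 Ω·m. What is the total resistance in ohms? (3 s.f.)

Seg 1: A = π(d/2)² = π(8.7000e-04 m)² = 2.378e-06 m²
R_1 = (1.67×10^-8)(582)/(2.378e-06) = 4.087 Ω
Seg 2: A = πr² = π(2.7000e-04 m)² = 2.290e-07 m²
R_2 = (1.67×10^-8)(702)/(2.290e-07) = 51.19 Ω
Seg 3: A = πr² = π(2.9900e-04 m)² = 2.809e-07 m²
R_3 = (1.67×10^-8)(202)/(2.809e-07) = 12.01 Ω
R_total = R_1 + R_2 + R_3 = 67.3 Ω

67.3 Ω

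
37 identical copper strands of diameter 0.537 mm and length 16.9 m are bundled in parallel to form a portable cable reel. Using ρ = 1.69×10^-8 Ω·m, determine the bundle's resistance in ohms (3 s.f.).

0.0341 Ω

A_strand = π(2.6850e-04 m)² = 2.265e-07 m²
R_strand = ρL/A = (1.69×10^-8)(16.9)/(2.265e-07) = 1.261 Ω
R_total = R_strand/N = 1.261/37 = 0.0341 Ω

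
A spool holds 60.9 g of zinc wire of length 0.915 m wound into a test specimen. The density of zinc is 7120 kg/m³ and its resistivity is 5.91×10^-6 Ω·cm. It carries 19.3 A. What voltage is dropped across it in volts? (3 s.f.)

ρ = 5.91×10^-6 Ω·cm = 5.91×10^-8 Ω·m
A = m/(density·L) = 0.0609/(7120×0.915) = 9.3479e-06 m²
R = ρL/A = (5.91×10^-8)(0.915)/(9.3479e-06) = 0.005785 Ω
V = IR = 19.3 × 0.005785 = 0.112 V

0.112 V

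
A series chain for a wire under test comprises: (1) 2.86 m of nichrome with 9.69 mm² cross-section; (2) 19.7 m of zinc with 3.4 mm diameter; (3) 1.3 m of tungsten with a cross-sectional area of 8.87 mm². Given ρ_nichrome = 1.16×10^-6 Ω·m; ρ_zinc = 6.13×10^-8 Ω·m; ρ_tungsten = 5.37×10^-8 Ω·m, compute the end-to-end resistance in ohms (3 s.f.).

0.483 Ω

Seg 1: A = 9.69 mm² = 9.690e-06 m²
R_1 = (1.16×10^-6)(2.86)/(9.690e-06) = 0.3424 Ω
Seg 2: A = π(d/2)² = π(1.7000e-03 m)² = 9.079e-06 m²
R_2 = (6.13×10^-8)(19.7)/(9.079e-06) = 0.133 Ω
Seg 3: A = 8.87 mm² = 8.870e-06 m²
R_3 = (5.37×10^-8)(1.3)/(8.870e-06) = 0.00787 Ω
R_total = R_1 + R_2 + R_3 = 0.483 Ω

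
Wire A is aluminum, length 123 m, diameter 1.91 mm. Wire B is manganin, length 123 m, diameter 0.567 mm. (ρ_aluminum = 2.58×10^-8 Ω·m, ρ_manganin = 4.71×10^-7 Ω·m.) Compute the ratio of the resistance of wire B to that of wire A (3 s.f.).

207

R ∝ ρL/d², so R_B/R_A = (ρ_B/ρ_A) × (d_A/d_B)²
= (4.71×10^-7/2.58×10^-8) × (1.91/0.567)² = 207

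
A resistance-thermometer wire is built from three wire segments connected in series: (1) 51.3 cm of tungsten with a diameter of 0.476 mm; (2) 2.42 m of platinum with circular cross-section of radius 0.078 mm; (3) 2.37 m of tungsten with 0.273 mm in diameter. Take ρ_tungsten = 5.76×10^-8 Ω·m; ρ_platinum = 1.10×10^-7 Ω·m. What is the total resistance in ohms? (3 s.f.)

16.4 Ω

Seg 1: A = π(d/2)² = π(2.3800e-04 m)² = 1.780e-07 m²
R_1 = (5.76×10^-8)(0.513)/(1.780e-07) = 0.166 Ω
Seg 2: A = πr² = π(7.8000e-05 m)² = 1.911e-08 m²
R_2 = (1.10×10^-7)(2.42)/(1.911e-08) = 13.93 Ω
Seg 3: A = π(d/2)² = π(1.3650e-04 m)² = 5.853e-08 m²
R_3 = (5.76×10^-8)(2.37)/(5.853e-08) = 2.332 Ω
R_total = R_1 + R_2 + R_3 = 16.4 Ω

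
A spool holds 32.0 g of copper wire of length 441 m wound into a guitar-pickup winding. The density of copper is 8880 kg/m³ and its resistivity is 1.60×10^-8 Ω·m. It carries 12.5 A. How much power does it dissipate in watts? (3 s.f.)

1.35×10^5 W

A = m/(density·L) = 0.032/(8880×441) = 8.1714e-09 m²
R = ρL/A = (1.60×10^-8)(441)/(8.1714e-09) = 863.5 Ω
P = I²R = (12.5)² × 863.5 = 1.35×10^5 W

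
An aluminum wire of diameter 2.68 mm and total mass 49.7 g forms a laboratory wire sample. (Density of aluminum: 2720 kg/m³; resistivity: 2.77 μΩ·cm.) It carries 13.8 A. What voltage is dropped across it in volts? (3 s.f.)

ρ = 2.77 μΩ·cm = 2.77×10^-8 Ω·m
A = π(d/2)² = π(1.3400e-03 m)² = 5.6410e-06 m²
L = m/(density·A) = 0.0497/(2720×5.6410e-06) = 3.239 m
R = ρL/A = (2.77×10^-8)(3.239)/(5.6410e-06) = 0.01591 Ω
V = IR = 13.8 × 0.01591 = 0.219 V

0.219 V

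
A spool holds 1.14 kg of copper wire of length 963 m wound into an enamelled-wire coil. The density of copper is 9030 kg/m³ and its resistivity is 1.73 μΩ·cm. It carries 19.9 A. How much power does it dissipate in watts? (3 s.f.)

ρ = 1.73 μΩ·cm = 1.73×10^-8 Ω·m
A = m/(density·L) = 1.14/(9030×963) = 1.3110e-07 m²
R = ρL/A = (1.73×10^-8)(963)/(1.3110e-07) = 127.1 Ω
P = I²R = (19.9)² × 127.1 = 50300 W

50300 W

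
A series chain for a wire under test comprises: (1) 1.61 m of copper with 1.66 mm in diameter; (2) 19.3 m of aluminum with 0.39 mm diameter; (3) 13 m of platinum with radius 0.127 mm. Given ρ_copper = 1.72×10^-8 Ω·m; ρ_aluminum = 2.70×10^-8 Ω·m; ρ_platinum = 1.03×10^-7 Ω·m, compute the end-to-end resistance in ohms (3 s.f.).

30.8 Ω

Seg 1: A = π(d/2)² = π(8.3000e-04 m)² = 2.164e-06 m²
R_1 = (1.72×10^-8)(1.61)/(2.164e-06) = 0.0128 Ω
Seg 2: A = π(d/2)² = π(1.9500e-04 m)² = 1.195e-07 m²
R_2 = (2.70×10^-8)(19.3)/(1.195e-07) = 4.362 Ω
Seg 3: A = πr² = π(1.2700e-04 m)² = 5.067e-08 m²
R_3 = (1.03×10^-7)(13)/(5.067e-08) = 26.43 Ω
R_total = R_1 + R_2 + R_3 = 30.8 Ω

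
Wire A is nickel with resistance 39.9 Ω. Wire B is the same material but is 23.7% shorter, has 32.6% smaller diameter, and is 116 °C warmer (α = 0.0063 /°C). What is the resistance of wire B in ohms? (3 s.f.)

116 Ω

R ∝ ρL/d² with ρ ∝ (1+αΔT), so R_B/R_A = (1 − 23.7/100) × (1 − 32.6/100)⁻² × (1 + 0.0063×116)
= 0.763 × 2.201 × 1.731 = 2.907
R_B = 2.907 × 39.9 = 116 Ω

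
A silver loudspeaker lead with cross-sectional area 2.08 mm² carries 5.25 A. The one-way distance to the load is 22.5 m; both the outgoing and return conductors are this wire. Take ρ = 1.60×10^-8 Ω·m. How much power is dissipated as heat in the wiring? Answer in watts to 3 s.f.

9.54 W

A = 2.08 mm² = 2.080e-06 m²
Total conductor length (both ways) L = 2 × 22.5 = 45 m
R = ρL/A = (1.60×10^-8)(45)/(2.080e-06) = 0.3462 Ω
P = I²R = (5.25)² × 0.3462 = 9.54 W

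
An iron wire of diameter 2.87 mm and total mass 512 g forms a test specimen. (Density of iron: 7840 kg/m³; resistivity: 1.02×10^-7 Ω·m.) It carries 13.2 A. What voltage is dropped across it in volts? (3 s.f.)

2.10 V

A = π(d/2)² = π(1.4350e-03 m)² = 6.4692e-06 m²
L = m/(density·A) = 0.512/(7840×6.4692e-06) = 10.09 m
R = ρL/A = (1.02×10^-7)(10.09)/(6.4692e-06) = 0.1592 Ω
V = IR = 13.2 × 0.1592 = 2.10 V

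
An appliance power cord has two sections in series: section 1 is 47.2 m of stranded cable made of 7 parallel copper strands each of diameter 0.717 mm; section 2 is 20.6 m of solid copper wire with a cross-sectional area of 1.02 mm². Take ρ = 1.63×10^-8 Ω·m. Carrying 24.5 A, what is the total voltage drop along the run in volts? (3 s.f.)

Section 1: A_strand = π(3.5850e-04)² = 4.038e-07 m²; R₁ = ρL/(N·A_s) = (1.63×10^-8)(47.2)/(7×4.038e-07) = 0.2722 Ω
Section 2: A = 1.02 mm² = 1.020e-06 m²
R₂ = (1.63×10^-8)(20.6)/(1.020e-06) = 0.3292 Ω
R = R₁ + R₂ = 0.6014 Ω
V = IR = 24.5 × 0.6014 = 14.7 V

14.7 V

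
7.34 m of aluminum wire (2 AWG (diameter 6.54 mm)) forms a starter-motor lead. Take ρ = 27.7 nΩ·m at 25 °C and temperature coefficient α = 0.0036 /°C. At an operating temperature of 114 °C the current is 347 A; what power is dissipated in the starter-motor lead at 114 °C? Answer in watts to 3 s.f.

962 W

ρ = 27.7 nΩ·m = 2.77×10^-8 Ω·m
A = π(6.54/2 mm)² = π(3.2700e-03 m)² = 3.359e-05 m²
R₍25₎ = ρL/A = (2.77×10^-8)(7.34)/(3.359e-05) = 0.006052 Ω
R₍114₎ = R₍25₎(1 + αΔT) = 0.006052 × (1 + 0.0036×89) = 0.007992 Ω
P = I²R = (347)² × 0.007992 = 962 W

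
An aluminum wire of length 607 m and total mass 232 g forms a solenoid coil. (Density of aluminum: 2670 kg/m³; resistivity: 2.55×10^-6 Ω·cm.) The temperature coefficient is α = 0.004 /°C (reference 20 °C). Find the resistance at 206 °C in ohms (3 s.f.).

ρ = 2.55×10^-6 Ω·cm = 2.55×10^-8 Ω·m
A = m/(density·L) = 0.232/(2670×607) = 1.4315e-07 m²
R = ρL/A = (2.55×10^-8)(607)/(1.4315e-07) = 108.1 Ω
R(206 °C) = 108.1 × (1 + 0.004×186) = 189 Ω

189 Ω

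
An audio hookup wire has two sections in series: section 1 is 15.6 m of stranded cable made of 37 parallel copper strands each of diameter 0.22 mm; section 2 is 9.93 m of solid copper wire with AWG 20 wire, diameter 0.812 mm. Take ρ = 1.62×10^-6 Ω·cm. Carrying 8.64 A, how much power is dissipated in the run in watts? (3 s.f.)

ρ = 1.62×10^-6 Ω·cm = 1.62×10^-8 Ω·m
Section 1: A_strand = π(1.1000e-04)² = 3.801e-08 m²; R₁ = ρL/(N·A_s) = (1.62×10^-8)(15.6)/(37×3.801e-08) = 0.1797 Ω
Section 2: A = π(0.812/2 mm)² = π(4.0600e-04 m)² = 5.178e-07 m²
R₂ = (1.62×10^-8)(9.93)/(5.178e-07) = 0.3106 Ω
R = R₁ + R₂ = 0.4903 Ω
P = I²R = (8.64)² × 0.4903 = 36.6 W

36.6 W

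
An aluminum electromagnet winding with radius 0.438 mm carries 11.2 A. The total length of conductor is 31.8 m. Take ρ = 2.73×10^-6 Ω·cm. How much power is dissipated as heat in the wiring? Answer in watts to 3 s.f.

181 W

ρ = 2.73×10^-6 Ω·cm = 2.73×10^-8 Ω·m
A = πr² = π(4.3800e-04 m)² = 6.027e-07 m²
R = ρL/A = (2.73×10^-8)(31.8)/(6.027e-07) = 1.44 Ω
P = I²R = (11.2)² × 1.44 = 181 W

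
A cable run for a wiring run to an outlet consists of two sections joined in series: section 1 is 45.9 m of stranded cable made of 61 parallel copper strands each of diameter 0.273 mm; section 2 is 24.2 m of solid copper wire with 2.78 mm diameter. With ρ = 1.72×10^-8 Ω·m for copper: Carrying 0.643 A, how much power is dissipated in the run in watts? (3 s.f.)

0.120 W

Section 1: A_strand = π(1.3650e-04)² = 5.853e-08 m²; R₁ = ρL/(N·A_s) = (1.72×10^-8)(45.9)/(61×5.853e-08) = 0.2211 Ω
Section 2: A = π(d/2)² = π(1.3900e-03 m)² = 6.070e-06 m²
R₂ = (1.72×10^-8)(24.2)/(6.070e-06) = 0.06857 Ω
R = R₁ + R₂ = 0.2897 Ω
P = I²R = (0.643)² × 0.2897 = 0.120 W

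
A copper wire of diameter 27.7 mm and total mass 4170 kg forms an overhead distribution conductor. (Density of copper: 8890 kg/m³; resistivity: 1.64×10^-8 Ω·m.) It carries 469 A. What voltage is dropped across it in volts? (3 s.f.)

9.93 V

A = π(d/2)² = π(1.3850e-02 m)² = 6.0263e-04 m²
L = m/(density·A) = 4170/(8890×6.0263e-04) = 778.4 m
R = ρL/A = (1.64×10^-8)(778.4)/(6.0263e-04) = 0.02118 Ω
V = IR = 469 × 0.02118 = 9.93 V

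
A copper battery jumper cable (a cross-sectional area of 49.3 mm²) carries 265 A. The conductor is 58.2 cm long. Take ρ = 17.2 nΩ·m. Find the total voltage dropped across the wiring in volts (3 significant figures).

ρ = 17.2 nΩ·m = 1.72×10^-8 Ω·m
A = 49.3 mm² = 4.930e-05 m²
R = ρL/A = (1.72×10^-8)(0.582)/(4.930e-05) = 2.031×10^-4 Ω
V = IR = 265 × 2.031×10^-4 = 0.0538 V

0.0538 V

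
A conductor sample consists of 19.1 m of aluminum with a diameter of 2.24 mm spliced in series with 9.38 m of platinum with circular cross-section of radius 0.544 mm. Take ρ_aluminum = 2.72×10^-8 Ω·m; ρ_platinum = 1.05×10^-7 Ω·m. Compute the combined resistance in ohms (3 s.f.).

1.19 Ω

Segment 1: A = π(d/2)² = π(1.1200e-03 m)² = 3.941e-06 m²
R₁ = ρL/A = (2.72×10^-8)(19.1)/(3.941e-06) = 0.1318 Ω
Segment 2: A = πr² = π(5.4400e-04 m)² = 9.297e-07 m²
R₂ = (1.05×10^-7)(9.38)/(9.297e-07) = 1.059 Ω
R = R₁ + R₂ = 1.19 Ω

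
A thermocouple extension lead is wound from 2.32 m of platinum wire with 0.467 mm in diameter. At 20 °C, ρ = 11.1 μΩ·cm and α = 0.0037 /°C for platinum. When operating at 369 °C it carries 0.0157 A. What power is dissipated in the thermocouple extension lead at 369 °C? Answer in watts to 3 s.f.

ρ = 11.1 μΩ·cm = 1.11×10^-7 Ω·m
A = π(d/2)² = π(2.3350e-04 m)² = 1.713e-07 m²
R₍20₎ = ρL/A = (1.11×10^-7)(2.32)/(1.713e-07) = 1.503 Ω
R₍369₎ = R₍20₎(1 + αΔT) = 1.503 × (1 + 0.0037×349) = 3.445 Ω
P = I²R = (0.0157)² × 3.445 = 8.49×10^-4 W

8.49×10^-4 W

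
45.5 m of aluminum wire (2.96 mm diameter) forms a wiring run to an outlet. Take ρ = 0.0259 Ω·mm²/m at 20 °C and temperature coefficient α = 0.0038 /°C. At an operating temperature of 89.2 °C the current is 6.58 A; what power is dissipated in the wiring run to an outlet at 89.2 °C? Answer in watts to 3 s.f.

9.36 W

ρ = 0.0259 Ω·mm²/m = 2.59×10^-8 Ω·m
A = π(d/2)² = π(1.4800e-03 m)² = 6.881e-06 m²
R₍20₎ = ρL/A = (2.59×10^-8)(45.5)/(6.881e-06) = 0.1713 Ω
R₍89.2₎ = R₍20₎(1 + αΔT) = 0.1713 × (1 + 0.0038×69.2) = 0.2163 Ω
P = I²R = (6.58)² × 0.2163 = 9.36 W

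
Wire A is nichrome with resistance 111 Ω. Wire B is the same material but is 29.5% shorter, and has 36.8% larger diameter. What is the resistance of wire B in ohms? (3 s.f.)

41.8 Ω

R ∝ L/d², so R_B/R_A = (1 − 29.5/100) × (1 + 36.8/100)⁻²
= 0.705 × 0.5343 = 0.3767
R_B = 0.3767 × 111 = 41.8 Ω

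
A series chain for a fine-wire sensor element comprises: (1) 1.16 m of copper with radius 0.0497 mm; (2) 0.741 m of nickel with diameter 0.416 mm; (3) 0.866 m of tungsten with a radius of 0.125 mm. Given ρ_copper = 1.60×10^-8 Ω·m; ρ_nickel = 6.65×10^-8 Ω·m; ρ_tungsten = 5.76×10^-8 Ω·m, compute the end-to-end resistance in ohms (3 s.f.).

Seg 1: A = πr² = π(4.9700e-05 m)² = 7.760e-09 m²
R_1 = (1.60×10^-8)(1.16)/(7.760e-09) = 2.392 Ω
Seg 2: A = π(d/2)² = π(2.0800e-04 m)² = 1.359e-07 m²
R_2 = (6.65×10^-8)(0.741)/(1.359e-07) = 0.3625 Ω
Seg 3: A = πr² = π(1.2500e-04 m)² = 4.909e-08 m²
R_3 = (5.76×10^-8)(0.866)/(4.909e-08) = 1.016 Ω
R_total = R_1 + R_2 + R_3 = 3.77 Ω

3.77 Ω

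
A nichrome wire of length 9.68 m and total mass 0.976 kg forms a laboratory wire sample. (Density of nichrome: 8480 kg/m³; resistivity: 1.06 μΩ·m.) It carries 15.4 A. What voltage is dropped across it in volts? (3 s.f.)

ρ = 1.06 μΩ·m = 1.06×10^-6 Ω·m
A = m/(density·L) = 0.976/(8480×9.68) = 1.1890e-05 m²
R = ρL/A = (1.06×10^-6)(9.68)/(1.1890e-05) = 0.863 Ω
V = IR = 15.4 × 0.863 = 13.3 V

13.3 V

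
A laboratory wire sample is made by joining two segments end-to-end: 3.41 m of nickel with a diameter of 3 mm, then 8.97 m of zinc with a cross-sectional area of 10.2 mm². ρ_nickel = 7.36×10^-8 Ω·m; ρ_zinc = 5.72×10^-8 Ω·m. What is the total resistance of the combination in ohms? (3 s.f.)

Segment 1: A = π(d/2)² = π(1.5000e-03 m)² = 7.069e-06 m²
R₁ = ρL/A = (7.36×10^-8)(3.41)/(7.069e-06) = 0.03551 Ω
Segment 2: A = 10.2 mm² = 1.020e-05 m²
R₂ = (5.72×10^-8)(8.97)/(1.020e-05) = 0.0503 Ω
R = R₁ + R₂ = 0.0858 Ω

0.0858 Ω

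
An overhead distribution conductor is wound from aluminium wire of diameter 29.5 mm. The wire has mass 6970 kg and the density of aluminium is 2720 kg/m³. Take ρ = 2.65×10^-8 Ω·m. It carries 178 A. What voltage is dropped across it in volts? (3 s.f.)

A = π(d/2)² = π(1.4750e-02 m)² = 6.8349e-04 m²
L = m/(density·A) = 6970/(2720×6.8349e-04) = 3749 m
R = ρL/A = (2.65×10^-8)(3749)/(6.8349e-04) = 0.1454 Ω
V = IR = 178 × 0.1454 = 25.9 V

25.9 V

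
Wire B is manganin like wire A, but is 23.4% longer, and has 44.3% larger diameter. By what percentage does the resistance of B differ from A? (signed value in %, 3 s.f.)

-40.7%

R ∝ L/d², so R_B/R_A = (1 + 23.4/100) × (1 + 44.3/100)⁻²
= 1.234 × 0.4803 = 0.5926
(R_B − R_A)/R_A = 0.5926 − 1 = -40.7%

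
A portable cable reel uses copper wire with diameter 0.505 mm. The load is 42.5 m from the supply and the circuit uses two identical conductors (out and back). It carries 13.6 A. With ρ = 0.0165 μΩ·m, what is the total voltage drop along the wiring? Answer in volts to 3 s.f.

95.2 V

ρ = 0.0165 μΩ·m = 1.65×10^-8 Ω·m
A = π(d/2)² = π(2.5250e-04 m)² = 2.003e-07 m²
Total conductor length (both ways) L = 2 × 42.5 = 85 m
R = ρL/A = (1.65×10^-8)(85)/(2.003e-07) = 7.002 Ω
V = IR = 13.6 × 7.002 = 95.2 V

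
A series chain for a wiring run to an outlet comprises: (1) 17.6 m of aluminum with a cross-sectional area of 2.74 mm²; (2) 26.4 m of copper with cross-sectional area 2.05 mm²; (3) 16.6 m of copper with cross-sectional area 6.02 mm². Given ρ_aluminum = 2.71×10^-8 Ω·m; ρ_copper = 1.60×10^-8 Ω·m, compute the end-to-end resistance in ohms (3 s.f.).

Seg 1: A = 2.74 mm² = 2.740e-06 m²
R_1 = (2.71×10^-8)(17.6)/(2.740e-06) = 0.1741 Ω
Seg 2: A = 2.05 mm² = 2.050e-06 m²
R_2 = (1.60×10^-8)(26.4)/(2.050e-06) = 0.206 Ω
Seg 3: A = 6.02 mm² = 6.020e-06 m²
R_3 = (1.60×10^-8)(16.6)/(6.020e-06) = 0.04412 Ω
R_total = R_1 + R_2 + R_3 = 0.424 Ω

0.424 Ω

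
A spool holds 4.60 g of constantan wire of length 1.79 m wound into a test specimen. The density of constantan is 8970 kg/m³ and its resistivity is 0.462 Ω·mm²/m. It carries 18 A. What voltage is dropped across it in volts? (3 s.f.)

52.0 V

ρ = 0.462 Ω·mm²/m = 4.62×10^-7 Ω·m
A = m/(density·L) = 0.0046/(8970×1.79) = 2.8649e-07 m²
R = ρL/A = (4.62×10^-7)(1.79)/(2.8649e-07) = 2.887 Ω
V = IR = 18 × 2.887 = 52.0 V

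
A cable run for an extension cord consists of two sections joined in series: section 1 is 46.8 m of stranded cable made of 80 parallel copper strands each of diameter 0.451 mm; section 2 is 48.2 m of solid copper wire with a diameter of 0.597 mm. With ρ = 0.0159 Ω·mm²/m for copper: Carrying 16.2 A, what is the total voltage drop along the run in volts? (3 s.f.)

ρ = 0.0159 Ω·mm²/m = 1.59×10^-8 Ω·m
Section 1: A_strand = π(2.2550e-04)² = 1.598e-07 m²; R₁ = ρL/(N·A_s) = (1.59×10^-8)(46.8)/(80×1.598e-07) = 0.05823 Ω
Section 2: A = π(d/2)² = π(2.9850e-04 m)² = 2.799e-07 m²
R₂ = (1.59×10^-8)(48.2)/(2.799e-07) = 2.738 Ω
R = R₁ + R₂ = 2.796 Ω
V = IR = 16.2 × 2.796 = 45.3 V

45.3 V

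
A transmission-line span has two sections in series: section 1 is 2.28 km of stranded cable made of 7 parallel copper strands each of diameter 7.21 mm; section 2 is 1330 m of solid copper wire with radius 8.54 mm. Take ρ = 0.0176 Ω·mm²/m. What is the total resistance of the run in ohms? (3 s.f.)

0.243 Ω

ρ = 0.0176 Ω·mm²/m = 1.76×10^-8 Ω·m
Section 1: A_strand = π(3.6050e-03)² = 4.083e-05 m²; R₁ = ρL/(N·A_s) = (1.76×10^-8)(2280)/(7×4.083e-05) = 0.1404 Ω
Section 2: A = πr² = π(8.5400e-03 m)² = 2.291e-04 m²
R₂ = (1.76×10^-8)(1330)/(2.291e-04) = 0.1022 Ω
R = R₁ + R₂ = 0.243 Ω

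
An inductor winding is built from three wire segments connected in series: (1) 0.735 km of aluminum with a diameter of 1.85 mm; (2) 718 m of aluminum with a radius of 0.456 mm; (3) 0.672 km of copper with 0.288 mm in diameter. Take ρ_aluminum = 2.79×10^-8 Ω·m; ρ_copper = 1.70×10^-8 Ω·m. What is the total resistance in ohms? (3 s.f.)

Seg 1: A = π(d/2)² = π(9.2500e-04 m)² = 2.688e-06 m²
R_1 = (2.79×10^-8)(735)/(2.688e-06) = 7.629 Ω
Seg 2: A = πr² = π(4.5600e-04 m)² = 6.533e-07 m²
R_2 = (2.79×10^-8)(718)/(6.533e-07) = 30.67 Ω
Seg 3: A = π(d/2)² = π(1.4400e-04 m)² = 6.514e-08 m²
R_3 = (1.70×10^-8)(672)/(6.514e-08) = 175.4 Ω
R_total = R_1 + R_2 + R_3 = 214 Ω

214 Ω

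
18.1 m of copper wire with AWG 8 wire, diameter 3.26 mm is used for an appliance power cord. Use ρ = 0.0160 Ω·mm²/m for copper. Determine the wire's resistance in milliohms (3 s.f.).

ρ = 0.0160 Ω·mm²/m = 1.60×10^-8 Ω·m
A = π(3.26/2 mm)² = π(1.6300e-03 m)² = 8.347e-06 m²
R = ρL/A = (1.60×10^-8)(18.1 m)/(8.347e-06 m²) = 34.7 mΩ

34.7 mΩ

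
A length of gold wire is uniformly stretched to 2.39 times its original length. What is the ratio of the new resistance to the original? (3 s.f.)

5.71

Volume constant ⇒ A' = A/k with k = 2.39. R' = ρ(kL)/(A/k) = k²R.
Factor = 5.71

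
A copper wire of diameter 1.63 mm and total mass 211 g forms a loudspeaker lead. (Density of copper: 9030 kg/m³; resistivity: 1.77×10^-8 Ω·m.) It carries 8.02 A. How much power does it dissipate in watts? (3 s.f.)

A = π(d/2)² = π(8.1500e-04 m)² = 2.0867e-06 m²
L = m/(density·A) = 0.211/(9030×2.0867e-06) = 11.2 m
R = ρL/A = (1.77×10^-8)(11.2)/(2.0867e-06) = 0.09498 Ω
P = I²R = (8.02)² × 0.09498 = 6.11 W

6.11 W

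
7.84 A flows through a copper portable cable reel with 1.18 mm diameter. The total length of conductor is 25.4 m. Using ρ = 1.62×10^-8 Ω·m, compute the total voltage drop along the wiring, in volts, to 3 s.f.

2.95 V

A = π(d/2)² = π(5.9000e-04 m)² = 1.094e-06 m²
R = ρL/A = (1.62×10^-8)(25.4)/(1.094e-06) = 0.3763 Ω
V = IR = 7.84 × 0.3763 = 2.95 V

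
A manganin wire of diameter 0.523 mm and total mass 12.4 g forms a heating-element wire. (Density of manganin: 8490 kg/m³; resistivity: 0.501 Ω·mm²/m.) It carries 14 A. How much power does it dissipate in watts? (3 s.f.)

3110 W

ρ = 0.501 Ω·mm²/m = 5.01×10^-7 Ω·m
A = π(d/2)² = π(2.6150e-04 m)² = 2.1483e-07 m²
L = m/(density·A) = 0.0124/(8490×2.1483e-07) = 6.799 m
R = ρL/A = (5.01×10^-7)(6.799)/(2.1483e-07) = 15.85 Ω
P = I²R = (14)² × 15.85 = 3110 W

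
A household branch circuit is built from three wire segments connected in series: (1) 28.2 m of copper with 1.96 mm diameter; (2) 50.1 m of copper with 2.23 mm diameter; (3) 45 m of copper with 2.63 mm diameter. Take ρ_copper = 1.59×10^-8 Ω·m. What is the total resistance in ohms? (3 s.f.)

0.484 Ω

Seg 1: A = π(d/2)² = π(9.8000e-04 m)² = 3.017e-06 m²
R_1 = (1.59×10^-8)(28.2)/(3.017e-06) = 0.1486 Ω
Seg 2: A = π(d/2)² = π(1.1150e-03 m)² = 3.906e-06 m²
R_2 = (1.59×10^-8)(50.1)/(3.906e-06) = 0.204 Ω
Seg 3: A = π(d/2)² = π(1.3150e-03 m)² = 5.433e-06 m²
R_3 = (1.59×10^-8)(45)/(5.433e-06) = 0.1317 Ω
R_total = R_1 + R_2 + R_3 = 0.484 Ω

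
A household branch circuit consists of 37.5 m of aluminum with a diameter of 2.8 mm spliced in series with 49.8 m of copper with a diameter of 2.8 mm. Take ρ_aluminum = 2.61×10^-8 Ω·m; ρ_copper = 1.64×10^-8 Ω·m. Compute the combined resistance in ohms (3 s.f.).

0.292 Ω

Segment 1: A = π(d/2)² = π(1.4000e-03 m)² = 6.158e-06 m²
R₁ = ρL/A = (2.61×10^-8)(37.5)/(6.158e-06) = 0.159 Ω
R₂ = (1.64×10^-8)(49.8)/(6.158e-06) = 0.1326 Ω
R = R₁ + R₂ = 0.292 Ω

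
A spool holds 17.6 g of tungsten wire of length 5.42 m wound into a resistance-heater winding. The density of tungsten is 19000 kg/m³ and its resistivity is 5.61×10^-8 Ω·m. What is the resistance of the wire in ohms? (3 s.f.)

A = m/(density·L) = 0.0176/(19000×5.42) = 1.7091e-07 m²
R = ρL/A = (5.61×10^-8)(5.42)/(1.7091e-07) = 1.78 Ω

1.78 Ω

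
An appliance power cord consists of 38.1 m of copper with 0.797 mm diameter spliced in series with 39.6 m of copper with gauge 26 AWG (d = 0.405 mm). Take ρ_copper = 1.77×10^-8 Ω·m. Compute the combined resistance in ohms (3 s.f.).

6.79 Ω

Segment 1: A = π(d/2)² = π(3.9850e-04 m)² = 4.989e-07 m²
R₁ = ρL/A = (1.77×10^-8)(38.1)/(4.989e-07) = 1.352 Ω
Segment 2: A = π(0.405/2 mm)² = π(2.0250e-04 m)² = 1.288e-07 m²
R₂ = (1.77×10^-8)(39.6)/(1.288e-07) = 5.441 Ω
R = R₁ + R₂ = 6.79 Ω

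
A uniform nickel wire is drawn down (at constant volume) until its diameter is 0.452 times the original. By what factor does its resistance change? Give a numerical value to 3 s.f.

24.0

Volume constant ⇒ L' = L/r² with r = 0.452. R' = ρL'/A' = ρ(L/r²)/(πr²d₀²/4) = R/r⁴.
Factor = 24.0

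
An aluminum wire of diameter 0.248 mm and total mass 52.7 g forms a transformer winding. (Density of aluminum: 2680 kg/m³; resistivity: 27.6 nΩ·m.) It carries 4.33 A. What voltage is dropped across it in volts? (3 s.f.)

1010 V

ρ = 27.6 nΩ·m = 2.76×10^-8 Ω·m
A = π(d/2)² = π(1.2400e-04 m)² = 4.8305e-08 m²
L = m/(density·A) = 0.0527/(2680×4.8305e-08) = 407.1 m
R = ρL/A = (2.76×10^-8)(407.1)/(4.8305e-08) = 232.6 Ω
V = IR = 4.33 × 232.6 = 1010 V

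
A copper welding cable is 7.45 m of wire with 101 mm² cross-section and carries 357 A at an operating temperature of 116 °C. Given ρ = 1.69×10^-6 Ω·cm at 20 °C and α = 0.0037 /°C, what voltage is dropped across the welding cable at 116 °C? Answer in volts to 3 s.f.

ρ = 1.69×10^-6 Ω·cm = 1.69×10^-8 Ω·m
A = 101 mm² = 1.010e-04 m²
R₍20₎ = ρL/A = (1.69×10^-8)(7.45)/(1.010e-04) = 0.001247 Ω
R₍116₎ = R₍20₎(1 + αΔT) = 0.001247 × (1 + 0.0037×96) = 0.001689 Ω
V = IR = 357 × 0.001689 = 0.603 V

0.603 V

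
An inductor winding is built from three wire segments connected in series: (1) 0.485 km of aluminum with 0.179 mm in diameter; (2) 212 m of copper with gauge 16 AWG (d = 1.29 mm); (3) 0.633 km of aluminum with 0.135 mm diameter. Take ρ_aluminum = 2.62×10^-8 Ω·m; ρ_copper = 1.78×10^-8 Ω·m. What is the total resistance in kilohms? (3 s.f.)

Seg 1: A = π(d/2)² = π(8.9500e-05 m)² = 2.516e-08 m²
R_1 = (2.62×10^-8)(485)/(2.516e-08) = 504.9 Ω
Seg 2: A = π(1.29/2 mm)² = π(6.4500e-04 m)² = 1.307e-06 m²
R_2 = (1.78×10^-8)(212)/(1.307e-06) = 2.887 Ω
Seg 3: A = π(d/2)² = π(6.7500e-05 m)² = 1.431e-08 m²
R_3 = (2.62×10^-8)(633)/(1.431e-08) = 1159 Ω
R_total = R_1 + R_2 + R_3 = 1.67 kΩ

1.67 kΩ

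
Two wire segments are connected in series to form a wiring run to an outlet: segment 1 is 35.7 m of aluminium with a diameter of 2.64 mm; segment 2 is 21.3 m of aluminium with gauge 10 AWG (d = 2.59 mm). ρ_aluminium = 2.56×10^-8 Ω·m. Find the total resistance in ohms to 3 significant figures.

0.270 Ω

Segment 1: A = π(d/2)² = π(1.3200e-03 m)² = 5.474e-06 m²
R₁ = ρL/A = (2.56×10^-8)(35.7)/(5.474e-06) = 0.167 Ω
Segment 2: A = π(2.59/2 mm)² = π(1.2950e-03 m)² = 5.269e-06 m²
R₂ = (2.56×10^-8)(21.3)/(5.269e-06) = 0.1035 Ω
R = R₁ + R₂ = 0.270 Ω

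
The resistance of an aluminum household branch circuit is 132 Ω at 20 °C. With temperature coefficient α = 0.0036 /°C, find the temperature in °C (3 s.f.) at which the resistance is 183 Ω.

R = R₀(1 + α(T − T₀)) ⇒ T = T₀ + (R/R₀ − 1)/α
T = 20 + (183/132 − 1)/0.0036 = 20 + (0.3864)/0.0036 = 127 °C

127 °C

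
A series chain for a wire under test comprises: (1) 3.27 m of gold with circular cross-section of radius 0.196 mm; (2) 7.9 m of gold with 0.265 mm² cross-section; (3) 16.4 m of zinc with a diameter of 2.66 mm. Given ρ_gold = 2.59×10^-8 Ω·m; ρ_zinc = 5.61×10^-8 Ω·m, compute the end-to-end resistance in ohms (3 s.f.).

Seg 1: A = πr² = π(1.9600e-04 m)² = 1.207e-07 m²
R_1 = (2.59×10^-8)(3.27)/(1.207e-07) = 0.7018 Ω
Seg 2: A = 0.265 mm² = 2.650e-07 m²
R_2 = (2.59×10^-8)(7.9)/(2.650e-07) = 0.7721 Ω
Seg 3: A = π(d/2)² = π(1.3300e-03 m)² = 5.557e-06 m²
R_3 = (5.61×10^-8)(16.4)/(5.557e-06) = 0.1656 Ω
R_total = R_1 + R_2 + R_3 = 1.64 Ω

1.64 Ω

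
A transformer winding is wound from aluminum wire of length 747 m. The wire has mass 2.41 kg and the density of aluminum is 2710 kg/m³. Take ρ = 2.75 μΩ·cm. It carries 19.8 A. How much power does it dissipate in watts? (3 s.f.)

6760 W

ρ = 2.75 μΩ·cm = 2.75×10^-8 Ω·m
A = m/(density·L) = 2.41/(2710×747) = 1.1905e-06 m²
R = ρL/A = (2.75×10^-8)(747)/(1.1905e-06) = 17.26 Ω
P = I²R = (19.8)² × 17.26 = 6760 W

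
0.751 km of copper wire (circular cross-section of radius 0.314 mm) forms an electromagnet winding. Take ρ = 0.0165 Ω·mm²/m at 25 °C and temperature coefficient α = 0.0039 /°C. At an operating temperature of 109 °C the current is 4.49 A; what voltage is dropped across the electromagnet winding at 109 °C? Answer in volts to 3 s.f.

ρ = 0.0165 Ω·mm²/m = 1.65×10^-8 Ω·m
A = πr² = π(3.1400e-04 m)² = 3.097e-07 m²
R₍25₎ = ρL/A = (1.65×10^-8)(751)/(3.097e-07) = 40.01 Ω
R₍109₎ = R₍25₎(1 + αΔT) = 40.01 × (1 + 0.0039×84) = 53.11 Ω
V = IR = 4.49 × 53.11 = 238 V

238 V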